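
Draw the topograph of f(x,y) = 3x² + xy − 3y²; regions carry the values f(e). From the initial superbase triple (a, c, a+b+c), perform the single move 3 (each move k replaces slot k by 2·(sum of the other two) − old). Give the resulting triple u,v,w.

start (3,-3,1) = (f(1,0),f(0,1),f(1,1))
replace slot 3: 2·(3+(-3)) − 1 = -1 → (3,-3,-1)

3,-3,-1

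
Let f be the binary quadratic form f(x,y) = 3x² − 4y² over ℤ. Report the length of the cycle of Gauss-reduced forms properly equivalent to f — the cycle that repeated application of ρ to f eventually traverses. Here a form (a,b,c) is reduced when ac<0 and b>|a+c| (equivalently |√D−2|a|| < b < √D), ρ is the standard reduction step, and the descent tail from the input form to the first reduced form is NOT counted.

D = 48, ⌊√D⌋ = 6
descent: ρ → (-4,0,3)
descent: ρ → (3,6,-1)  [lands on river]
river: ρ → (-1,6,3)
ρ-cycle length = 2 (tail of 2 descent steps not counted)

2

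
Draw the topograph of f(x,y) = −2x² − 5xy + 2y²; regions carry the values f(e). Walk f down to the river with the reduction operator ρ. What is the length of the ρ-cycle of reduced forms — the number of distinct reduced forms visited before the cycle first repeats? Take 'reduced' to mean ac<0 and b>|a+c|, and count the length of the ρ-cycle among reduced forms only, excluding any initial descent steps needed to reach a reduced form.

D = 41, ⌊√D⌋ = 6
descent: ρ → (2,5,-2)  [lands on river]
river: ρ → (-2,3,4)
river: ρ → (4,5,-1)
river: ρ → (-1,5,4)
river: ρ → (4,3,-2)
river: ρ → (-2,5,2)
river: ρ → (2,3,-4)
river: ρ → (-4,5,1)
river: ρ → (1,5,-4)
river: ρ → (-4,3,2)
ρ-cycle length = 10 (tail of 1 descent step not counted)

10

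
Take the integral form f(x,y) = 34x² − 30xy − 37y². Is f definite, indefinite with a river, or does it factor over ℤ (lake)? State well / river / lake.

D = b²−4ac = (-30)² − 4·34·(-37) = 5932
D > 0 non-square ⇒ indefinite ⇒ periodic river

river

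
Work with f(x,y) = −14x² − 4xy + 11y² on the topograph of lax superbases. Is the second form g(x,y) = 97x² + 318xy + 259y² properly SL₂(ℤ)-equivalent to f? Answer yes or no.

D₁ = 632, D₂ = 632
river cycle of f (length 8): (11, 4, -14), (-14, 24, 1), (1, 24, -14), (-14, 4, 11), (11, 18, -7), (-7, 24, 2), (2, 24, -7), (-7, 18, 11)
river cycle of g (length 8): (1, 24, -14), (-14, 4, 11), (11, 18, -7), (-7, 24, 2), (2, 24, -7), (-7, 18, 11), (11, 4, -14), (-14, 24, 1)
cycles coincide ⇒ equivalent

yes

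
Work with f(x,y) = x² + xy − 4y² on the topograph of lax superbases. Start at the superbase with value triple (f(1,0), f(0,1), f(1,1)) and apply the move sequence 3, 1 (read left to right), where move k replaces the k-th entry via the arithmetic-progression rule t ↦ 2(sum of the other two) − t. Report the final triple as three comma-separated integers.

start (1,-4,-2) = (f(1,0),f(0,1),f(1,1))
replace slot 3: 2·(1+(-4)) − (-2) = -4 → (1,-4,-4)
replace slot 1: 2·((-4)+(-4)) − 1 = -17 → (-17,-4,-4)

-17,-4,-4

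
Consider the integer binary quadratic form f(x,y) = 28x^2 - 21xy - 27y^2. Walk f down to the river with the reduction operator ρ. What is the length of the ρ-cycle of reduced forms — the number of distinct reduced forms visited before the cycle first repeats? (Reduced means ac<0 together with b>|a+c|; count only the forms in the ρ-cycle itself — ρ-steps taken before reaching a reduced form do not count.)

D = 3465, ⌊√D⌋ = 58
descent: ρ → (-27,21,28)  [lands on river]
river: ρ → (28,35,-20)
river: ρ → (-20,45,18)
river: ρ → (18,27,-38)
river: ρ → (-38,49,7)
river: ρ → (7,49,-38)
river: ρ → (-38,27,18)
river: ρ → (18,45,-20)
river: ρ → (-20,35,28)
river: ρ → (28,21,-27)
river: ρ → (-27,33,22)
river: ρ → (22,55,-5)
river: ρ → (-5,55,22)
river: ρ → (22,33,-27)
ρ-cycle length = 14 (tail of 1 descent step not counted)

14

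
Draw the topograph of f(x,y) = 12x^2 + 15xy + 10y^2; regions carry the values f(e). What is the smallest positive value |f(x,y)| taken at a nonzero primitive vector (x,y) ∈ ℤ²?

translate: b→-9 (≡15 mod 24), so (12,15,10)→(12,-9,7)
flip: (12,-9,7)→(7,9,12)
translate: b→-5 (≡9 mod 14), so (7,9,12)→(7,-5,10)
reduced (well bottom): (7,-5,10) with a≤c, −a<b≤a
well minimum = a = 7

7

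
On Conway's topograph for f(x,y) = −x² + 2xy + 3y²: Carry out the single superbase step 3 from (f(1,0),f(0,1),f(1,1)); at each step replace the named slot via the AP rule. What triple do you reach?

start (-1,3,4) = (f(1,0),f(0,1),f(1,1))
replace slot 3: 2·((-1)+3) − 4 = 0 → (-1,3,0)

-1,3,0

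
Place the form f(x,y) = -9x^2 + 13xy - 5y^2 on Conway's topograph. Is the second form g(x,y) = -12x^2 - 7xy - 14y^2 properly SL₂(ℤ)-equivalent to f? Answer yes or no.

D₁ = -11, D₂ = -623
discriminants differ ⇒ not SL₂(ℤ)-equivalent

no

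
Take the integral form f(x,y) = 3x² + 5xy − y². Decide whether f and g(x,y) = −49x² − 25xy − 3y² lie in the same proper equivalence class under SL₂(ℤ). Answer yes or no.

D₁ = 37, D₂ = 37
river cycle of f (length 6): (-1, 5, 3), (3, 1, -3), (-3, 5, 1), (1, 5, -3), (-3, 1, 3), (3, 5, -1)
river cycle of g (length 6): (-3, 1, 3), (3, 5, -1), (-1, 5, 3), (3, 1, -3), (-3, 5, 1), (1, 5, -3)
cycles coincide ⇒ equivalent

yes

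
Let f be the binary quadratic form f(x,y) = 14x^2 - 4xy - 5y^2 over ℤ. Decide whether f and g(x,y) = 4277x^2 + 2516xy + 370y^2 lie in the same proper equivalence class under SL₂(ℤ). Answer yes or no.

D₁ = 296, D₂ = 296
river cycle of f (length 6): (-5, 14, 5), (5, 16, -2), (-2, 16, 5), (5, 14, -5), (-5, 16, 2), (2, 16, -5)
river cycle of g (length 6): (-5, 14, 5), (5, 16, -2), (-2, 16, 5), (5, 14, -5), (-5, 16, 2), (2, 16, -5)
cycles coincide ⇒ equivalent

yes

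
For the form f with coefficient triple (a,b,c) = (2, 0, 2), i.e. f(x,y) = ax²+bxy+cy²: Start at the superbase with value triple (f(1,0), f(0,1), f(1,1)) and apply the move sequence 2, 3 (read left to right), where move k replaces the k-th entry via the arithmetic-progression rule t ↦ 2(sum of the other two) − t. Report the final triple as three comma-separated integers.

start (2,2,4) = (f(1,0),f(0,1),f(1,1))
replace slot 2: 2·(2+4) − 2 = 10 → (2,10,4)
replace slot 3: 2·(2+10) − 4 = 20 → (2,10,20)

2,10,20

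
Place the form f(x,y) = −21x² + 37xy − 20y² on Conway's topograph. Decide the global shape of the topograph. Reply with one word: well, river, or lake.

D = b²−4ac = 37² − 4·(-21)·(-20) = -311
D < 0 ⇒ definite ⇒ every region one sign ⇒ single well

well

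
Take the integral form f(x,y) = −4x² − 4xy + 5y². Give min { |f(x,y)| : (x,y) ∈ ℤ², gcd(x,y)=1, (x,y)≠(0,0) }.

descent: ρ → (5,4,-4)  [lands on river]
river: ρ → (-4,4,5)
river: ρ → (5,6,-3)
river: ρ → (-3,6,5)
closes: descent 1, river 4
min |a| on river = 3

3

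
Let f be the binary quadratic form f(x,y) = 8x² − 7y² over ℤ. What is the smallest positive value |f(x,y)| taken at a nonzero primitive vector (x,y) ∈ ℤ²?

descent: ρ → (-7,14,1)  [lands on river]
river: ρ → (1,14,-7)
closes: descent 1, river 2
min |a| on river = 1

1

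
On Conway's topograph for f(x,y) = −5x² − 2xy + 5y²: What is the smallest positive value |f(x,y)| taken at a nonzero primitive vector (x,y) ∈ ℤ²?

descent: ρ → (5,2,-5)  [lands on river]
river: ρ → (-5,8,2)
river: ρ → (2,8,-5)
river: ρ → (-5,2,5)
river: ρ → (5,8,-2)
river: ρ → (-2,8,5)
closes: descent 1, river 6
min |a| on river = 2

2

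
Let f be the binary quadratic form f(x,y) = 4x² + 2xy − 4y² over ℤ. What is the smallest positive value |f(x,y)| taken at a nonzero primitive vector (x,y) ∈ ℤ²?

river: ρ → (-4,6,2)
river: ρ → (2,6,-4)
river: ρ → (-4,2,4)
river: ρ → (4,6,-2)
river: ρ → (-2,6,4)
river: ρ → (4,2,-4)
closes: descent 0, river 6
min |a| on river = 2

2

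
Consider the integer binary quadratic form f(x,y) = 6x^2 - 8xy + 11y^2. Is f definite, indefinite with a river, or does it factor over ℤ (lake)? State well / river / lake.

D = b²−4ac = (-8)² − 4·6·11 = -200
D < 0 ⇒ definite ⇒ every region one sign ⇒ single well

well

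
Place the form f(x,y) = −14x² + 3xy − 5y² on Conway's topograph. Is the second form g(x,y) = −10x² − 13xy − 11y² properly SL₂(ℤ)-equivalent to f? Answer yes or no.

D₁ = -271, D₂ = -271
f is negative-definite; reduce −f:
−f: flip: (14,-3,5)→(5,3,14)
−f: reduced (well bottom): (5,3,14) with a≤c, −a<b≤a
flip sign back: reduced form of f is (-5,-3,-14)
g is negative-definite; reduce −g:
−g: translate: b→-7 (≡13 mod 20), so (10,13,11)→(10,-7,8)
−g: flip: (10,-7,8)→(8,7,10)
−g: reduced (well bottom): (8,7,10) with a≤c, −a<b≤a
flip sign back: reduced form of g is (-8,-7,-10)
reduced forms (-5, -3, -14) vs (-8, -7, -10) ⇒ inequivalent

no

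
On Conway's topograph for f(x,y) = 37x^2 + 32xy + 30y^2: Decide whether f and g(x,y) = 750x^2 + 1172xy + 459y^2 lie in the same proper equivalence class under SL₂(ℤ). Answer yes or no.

D₁ = -3416, D₂ = -3416
f: flip: (37,32,30)→(30,-32,37)
f: translate: b→28 (≡-32 mod 60), so (30,-32,37)→(30,28,35)
f: reduced (well bottom): (30,28,35) with a≤c, −a<b≤a
g: translate: b→-328 (≡1172 mod 1500), so (750,1172,459)→(750,-328,37)
g: flip: (750,-328,37)→(37,328,750)
g: translate: b→32 (≡328 mod 74), so (37,328,750)→(37,32,30)
g: flip: (37,32,30)→(30,-32,37)
g: translate: b→28 (≡-32 mod 60), so (30,-32,37)→(30,28,35)
g: reduced (well bottom): (30,28,35) with a≤c, −a<b≤a
reduced forms (30, 28, 35) vs (30, 28, 35) ⇒ equivalent

yes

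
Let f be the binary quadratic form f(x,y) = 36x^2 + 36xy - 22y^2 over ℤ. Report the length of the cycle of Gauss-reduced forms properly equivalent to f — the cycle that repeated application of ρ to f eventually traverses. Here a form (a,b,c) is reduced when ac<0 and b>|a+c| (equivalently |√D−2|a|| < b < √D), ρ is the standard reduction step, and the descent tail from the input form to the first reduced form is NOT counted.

D = 4464, ⌊√D⌋ = 66
river: ρ → (-22,52,20)
river: ρ → (20,28,-46)
river: ρ → (-46,64,2)
river: ρ → (2,64,-46)
river: ρ → (-46,28,20)
river: ρ → (20,52,-22)
river: ρ → (-22,36,36)
river: ρ → (36,36,-22)
ρ-cycle length = 8 (tail of 0 descent steps not counted)

8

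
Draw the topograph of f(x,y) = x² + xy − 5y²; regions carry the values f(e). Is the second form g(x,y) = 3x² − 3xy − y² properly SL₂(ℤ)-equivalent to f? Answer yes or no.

D₁ = 21, D₂ = 21
river cycle of f (length 2): (1, 3, -3), (-3, 3, 1)
river cycle of g (length 2): (-1, 3, 3), (3, 3, -1)
cycles differ ⇒ inequivalent

no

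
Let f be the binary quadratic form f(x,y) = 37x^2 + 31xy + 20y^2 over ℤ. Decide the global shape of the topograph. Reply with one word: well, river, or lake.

D = b²−4ac = 31² − 4·37·20 = -1999
D < 0 ⇒ definite ⇒ every region one sign ⇒ single well

well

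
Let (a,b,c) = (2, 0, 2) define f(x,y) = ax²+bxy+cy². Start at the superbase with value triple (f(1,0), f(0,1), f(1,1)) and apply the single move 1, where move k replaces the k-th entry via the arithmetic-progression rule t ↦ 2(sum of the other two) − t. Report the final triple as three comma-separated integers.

start (2,2,4) = (f(1,0),f(0,1),f(1,1))
replace slot 1: 2·(2+4) − 2 = 10 → (10,2,4)

10,2,4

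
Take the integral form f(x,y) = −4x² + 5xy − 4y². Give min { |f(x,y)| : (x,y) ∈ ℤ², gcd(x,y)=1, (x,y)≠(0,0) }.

translate: b→3 (≡-5 mod 8), so (4,-5,4)→(4,3,3)
flip: (4,3,3)→(3,-3,4)
translate: b→3 (≡-3 mod 6), so (3,-3,4)→(3,3,4)
reduced (well bottom): (3,3,4) with a≤c, −a<b≤a
well minimum |f| = |-3| = 3 (negative-definite)

3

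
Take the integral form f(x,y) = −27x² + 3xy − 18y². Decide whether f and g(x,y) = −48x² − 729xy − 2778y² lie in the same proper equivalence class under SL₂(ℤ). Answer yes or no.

D₁ = -1935, D₂ = -1935
f is negative-definite; reduce −f:
−f: flip: (27,-3,18)→(18,3,27)
−f: reduced (well bottom): (18,3,27) with a≤c, −a<b≤a
flip sign back: reduced form of f is (-18,-3,-27)
g is negative-definite; reduce −g:
−g: translate: b→-39 (≡729 mod 96), so (48,729,2778)→(48,-39,18)
−g: flip: (48,-39,18)→(18,39,48)
−g: translate: b→3 (≡39 mod 36), so (18,39,48)→(18,3,27)
−g: reduced (well bottom): (18,3,27) with a≤c, −a<b≤a
flip sign back: reduced form of g is (-18,-3,-27)
reduced forms (-18, -3, -27) vs (-18, -3, -27) ⇒ equivalent

yes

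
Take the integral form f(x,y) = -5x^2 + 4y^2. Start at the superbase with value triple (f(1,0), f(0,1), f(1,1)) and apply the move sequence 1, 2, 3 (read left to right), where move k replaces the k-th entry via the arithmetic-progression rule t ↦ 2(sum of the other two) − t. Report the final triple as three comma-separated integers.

start (-5,4,-1) = (f(1,0),f(0,1),f(1,1))
replace slot 1: 2·(4+(-1)) − (-5) = 11 → (11,4,-1)
replace slot 2: 2·(11+(-1)) − 4 = 16 → (11,16,-1)
replace slot 3: 2·(11+16) − (-1) = 55 → (11,16,55)

11,16,55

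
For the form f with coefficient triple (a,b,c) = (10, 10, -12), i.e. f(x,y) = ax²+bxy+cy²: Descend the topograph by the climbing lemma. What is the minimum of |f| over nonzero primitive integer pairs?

river: ρ → (-12,14,8)
river: ρ → (8,18,-8)
river: ρ → (-8,14,12)
river: ρ → (12,10,-10)
river: ρ → (-10,10,12)
river: ρ → (12,14,-8)
river: ρ → (-8,18,8)
river: ρ → (8,14,-12)
river: ρ → (-12,10,10)
river: ρ → (10,10,-12)
closes: descent 0, river 10
min |a| on river = 8

8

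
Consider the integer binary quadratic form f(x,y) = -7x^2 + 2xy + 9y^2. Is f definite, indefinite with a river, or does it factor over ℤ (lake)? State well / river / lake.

D = b²−4ac = 2² − 4·(-7)·9 = 256
D = 16² is a perfect square ⇒ form factors over ℤ ⇒ lakes

lake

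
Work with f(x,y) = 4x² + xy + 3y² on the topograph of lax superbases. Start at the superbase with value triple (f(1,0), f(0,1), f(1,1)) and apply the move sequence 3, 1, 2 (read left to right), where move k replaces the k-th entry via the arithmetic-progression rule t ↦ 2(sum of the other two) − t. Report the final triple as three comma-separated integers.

start (4,3,8) = (f(1,0),f(0,1),f(1,1))
replace slot 3: 2·(4+3) − 8 = 6 → (4,3,6)
replace slot 1: 2·(3+6) − 4 = 14 → (14,3,6)
replace slot 2: 2·(14+6) − 3 = 37 → (14,37,6)

14,37,6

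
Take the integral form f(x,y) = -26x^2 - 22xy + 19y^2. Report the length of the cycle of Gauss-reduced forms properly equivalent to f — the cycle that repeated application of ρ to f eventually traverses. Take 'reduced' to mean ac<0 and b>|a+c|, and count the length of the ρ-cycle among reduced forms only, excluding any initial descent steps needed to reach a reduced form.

D = 2460, ⌊√D⌋ = 49
descent: ρ → (19,22,-26)  [lands on river]
river: ρ → (-26,30,15)
river: ρ → (15,30,-26)
river: ρ → (-26,22,19)
river: ρ → (19,16,-29)
river: ρ → (-29,42,6)
river: ρ → (6,42,-29)
river: ρ → (-29,16,19)
ρ-cycle length = 8 (tail of 1 descent step not counted)

8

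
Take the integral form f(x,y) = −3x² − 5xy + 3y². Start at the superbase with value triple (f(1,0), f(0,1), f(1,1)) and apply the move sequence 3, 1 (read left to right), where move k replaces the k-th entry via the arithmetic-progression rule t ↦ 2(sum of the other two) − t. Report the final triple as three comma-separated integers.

start (-3,3,-5) = (f(1,0),f(0,1),f(1,1))
replace slot 3: 2·((-3)+3) − (-5) = 5 → (-3,3,5)
replace slot 1: 2·(3+5) − (-3) = 19 → (19,3,5)

19,3,5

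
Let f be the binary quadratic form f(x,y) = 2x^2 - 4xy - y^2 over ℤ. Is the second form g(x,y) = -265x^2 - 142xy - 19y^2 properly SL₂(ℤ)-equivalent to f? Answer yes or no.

D₁ = 24, D₂ = 24
river cycle of f (length 2): (-1, 4, 2), (2, 4, -1)
river cycle of g (length 2): (-1, 4, 2), (2, 4, -1)
cycles coincide ⇒ equivalent

yes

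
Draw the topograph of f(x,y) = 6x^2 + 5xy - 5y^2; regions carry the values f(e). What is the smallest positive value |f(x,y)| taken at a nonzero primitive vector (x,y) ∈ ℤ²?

river: ρ → (-5,5,6)
river: ρ → (6,7,-4)
river: ρ → (-4,9,4)
river: ρ → (4,7,-6)
river: ρ → (-6,5,5)
river: ρ → (5,5,-6)
river: ρ → (-6,7,4)
river: ρ → (4,9,-4)
river: ρ → (-4,7,6)
river: ρ → (6,5,-5)
closes: descent 0, river 10
min |a| on river = 4

4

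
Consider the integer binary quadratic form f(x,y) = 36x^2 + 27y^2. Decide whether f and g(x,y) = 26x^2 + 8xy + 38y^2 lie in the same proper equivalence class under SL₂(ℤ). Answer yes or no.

D₁ = -3888, D₂ = -3888
f: flip: (36,0,27)→(27,0,36)
f: reduced (well bottom): (27,0,36) with a≤c, −a<b≤a
g: reduced (well bottom): (26,8,38) with a≤c, −a<b≤a
reduced forms (27, 0, 36) vs (26, 8, 38) ⇒ inequivalent

no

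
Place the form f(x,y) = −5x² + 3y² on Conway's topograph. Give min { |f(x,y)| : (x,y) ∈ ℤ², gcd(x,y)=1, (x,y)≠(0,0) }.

descent: ρ → (3,6,-2)  [lands on river]
river: ρ → (-2,6,3)
closes: descent 1, river 2
min |a| on river = 2

2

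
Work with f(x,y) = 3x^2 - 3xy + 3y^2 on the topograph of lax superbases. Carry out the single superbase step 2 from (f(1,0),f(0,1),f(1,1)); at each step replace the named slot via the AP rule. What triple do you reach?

start (3,3,3) = (f(1,0),f(0,1),f(1,1))
replace slot 2: 2·(3+3) − 3 = 9 → (3,9,3)

3,9,3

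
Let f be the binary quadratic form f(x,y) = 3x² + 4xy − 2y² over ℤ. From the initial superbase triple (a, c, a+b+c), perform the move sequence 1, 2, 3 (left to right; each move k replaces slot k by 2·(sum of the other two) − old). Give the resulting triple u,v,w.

start (3,-2,5) = (f(1,0),f(0,1),f(1,1))
replace slot 1: 2·((-2)+5) − 3 = 3 → (3,-2,5)
replace slot 2: 2·(3+5) − (-2) = 18 → (3,18,5)
replace slot 3: 2·(3+18) − 5 = 37 → (3,18,37)

3,18,37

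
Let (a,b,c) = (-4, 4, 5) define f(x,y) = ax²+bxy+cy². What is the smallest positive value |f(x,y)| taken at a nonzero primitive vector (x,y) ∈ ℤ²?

river: ρ → (5,6,-3)
river: ρ → (-3,6,5)
river: ρ → (5,4,-4)
river: ρ → (-4,4,5)
closes: descent 0, river 4
min |a| on river = 3

3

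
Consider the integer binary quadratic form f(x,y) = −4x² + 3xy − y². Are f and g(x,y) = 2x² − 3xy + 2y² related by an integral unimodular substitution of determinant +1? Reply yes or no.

D₁ = -7, D₂ = -7
f is negative-definite; reduce −f:
−f: flip: (4,-3,1)→(1,3,4)
−f: translate: b→1 (≡3 mod 2), so (1,3,4)→(1,1,2)
−f: reduced (well bottom): (1,1,2) with a≤c, −a<b≤a
flip sign back: reduced form of f is (-1,-1,-2)
g: translate: b→1 (≡-3 mod 4), so (2,-3,2)→(2,1,1)
g: flip: (2,1,1)→(1,-1,2)
g: translate: b→1 (≡-1 mod 2), so (1,-1,2)→(1,1,2)
g: reduced (well bottom): (1,1,2) with a≤c, −a<b≤a
reduced forms (-1, -1, -2) vs (1, 1, 2) ⇒ inequivalent

no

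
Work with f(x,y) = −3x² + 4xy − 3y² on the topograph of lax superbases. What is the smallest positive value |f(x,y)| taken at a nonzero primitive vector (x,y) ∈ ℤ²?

translate: b→2 (≡-4 mod 6), so (3,-4,3)→(3,2,2)
flip: (3,2,2)→(2,-2,3)
translate: b→2 (≡-2 mod 4), so (2,-2,3)→(2,2,3)
reduced (well bottom): (2,2,3) with a≤c, −a<b≤a
well minimum |f| = |-2| = 2 (negative-definite)

2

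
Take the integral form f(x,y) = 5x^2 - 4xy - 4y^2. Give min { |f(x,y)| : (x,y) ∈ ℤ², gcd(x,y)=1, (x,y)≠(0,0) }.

descent: ρ → (-4,4,5)  [lands on river]
river: ρ → (5,6,-3)
river: ρ → (-3,6,5)
river: ρ → (5,4,-4)
closes: descent 1, river 4
min |a| on river = 3

3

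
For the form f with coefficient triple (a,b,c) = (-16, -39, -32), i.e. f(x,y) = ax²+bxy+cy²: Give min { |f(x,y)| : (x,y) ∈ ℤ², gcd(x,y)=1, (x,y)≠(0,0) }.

translate: b→7 (≡39 mod 32), so (16,39,32)→(16,7,9)
flip: (16,7,9)→(9,-7,16)
reduced (well bottom): (9,-7,16) with a≤c, −a<b≤a
well minimum |f| = |-9| = 9 (negative-definite)

9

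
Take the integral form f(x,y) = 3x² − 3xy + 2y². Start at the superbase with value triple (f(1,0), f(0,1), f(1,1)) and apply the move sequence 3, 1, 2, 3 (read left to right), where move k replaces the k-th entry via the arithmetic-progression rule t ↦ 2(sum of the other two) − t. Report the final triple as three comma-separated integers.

start (3,2,2) = (f(1,0),f(0,1),f(1,1))
replace slot 3: 2·(3+2) − 2 = 8 → (3,2,8)
replace slot 1: 2·(2+8) − 3 = 17 → (17,2,8)
replace slot 2: 2·(17+8) − 2 = 48 → (17,48,8)
replace slot 3: 2·(17+48) − 8 = 122 → (17,48,122)

17,48,122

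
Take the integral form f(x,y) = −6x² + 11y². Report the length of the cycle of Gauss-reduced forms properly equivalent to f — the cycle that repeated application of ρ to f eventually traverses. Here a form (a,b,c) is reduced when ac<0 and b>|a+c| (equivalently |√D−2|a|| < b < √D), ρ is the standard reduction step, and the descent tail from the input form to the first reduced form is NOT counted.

D = 264, ⌊√D⌋ = 16
descent: ρ → (11,0,-6)
descent: ρ → (-6,12,5)  [lands on river]
river: ρ → (5,8,-10)
river: ρ → (-10,12,3)
river: ρ → (3,12,-10)
river: ρ → (-10,8,5)
river: ρ → (5,12,-6)
ρ-cycle length = 6 (tail of 2 descent steps not counted)

6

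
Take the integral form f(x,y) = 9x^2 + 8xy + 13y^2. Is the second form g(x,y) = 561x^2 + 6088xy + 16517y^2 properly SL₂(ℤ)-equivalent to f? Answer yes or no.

D₁ = -404, D₂ = -404
f: reduced (well bottom): (9,8,13) with a≤c, −a<b≤a
g: translate: b→478 (≡6088 mod 1122), so (561,6088,16517)→(561,478,102)
g: flip: (561,478,102)→(102,-478,561)
g: translate: b→-70 (≡-478 mod 204), so (102,-478,561)→(102,-70,13)
g: flip: (102,-70,13)→(13,70,102)
g: translate: b→-8 (≡70 mod 26), so (13,70,102)→(13,-8,9)
g: flip: (13,-8,9)→(9,8,13)
g: reduced (well bottom): (9,8,13) with a≤c, −a<b≤a
reduced forms (9, 8, 13) vs (9, 8, 13) ⇒ equivalent

yes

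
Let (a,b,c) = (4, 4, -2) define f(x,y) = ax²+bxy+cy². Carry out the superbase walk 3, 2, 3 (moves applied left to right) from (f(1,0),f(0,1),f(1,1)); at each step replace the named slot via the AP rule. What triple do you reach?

start (4,-2,6) = (f(1,0),f(0,1),f(1,1))
replace slot 3: 2·(4+(-2)) − 6 = -2 → (4,-2,-2)
replace slot 2: 2·(4+(-2)) − (-2) = 6 → (4,6,-2)
replace slot 3: 2·(4+6) − (-2) = 22 → (4,6,22)

4,6,22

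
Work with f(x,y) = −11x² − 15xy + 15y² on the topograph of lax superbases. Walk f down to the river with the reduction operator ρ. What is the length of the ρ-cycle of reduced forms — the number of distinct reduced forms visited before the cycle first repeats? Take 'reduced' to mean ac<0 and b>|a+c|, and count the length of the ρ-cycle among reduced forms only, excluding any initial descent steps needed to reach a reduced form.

D = 885, ⌊√D⌋ = 29
descent: ρ → (15,15,-11)  [lands on river]
river: ρ → (-11,29,1)
river: ρ → (1,29,-11)
river: ρ → (-11,15,15)
ρ-cycle length = 4 (tail of 1 descent step not counted)

4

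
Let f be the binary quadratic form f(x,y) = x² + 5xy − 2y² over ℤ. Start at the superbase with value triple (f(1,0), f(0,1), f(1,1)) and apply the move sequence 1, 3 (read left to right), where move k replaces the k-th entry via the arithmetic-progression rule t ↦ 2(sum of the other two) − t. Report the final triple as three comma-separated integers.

start (1,-2,4) = (f(1,0),f(0,1),f(1,1))
replace slot 1: 2·((-2)+4) − 1 = 3 → (3,-2,4)
replace slot 3: 2·(3+(-2)) − 4 = -2 → (3,-2,-2)

3,-2,-2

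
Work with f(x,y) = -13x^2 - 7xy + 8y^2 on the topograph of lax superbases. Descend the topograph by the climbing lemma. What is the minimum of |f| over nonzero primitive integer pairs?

descent: ρ → (8,7,-13)  [lands on river]
river: ρ → (-13,19,2)
river: ρ → (2,21,-3)
river: ρ → (-3,21,2)
river: ρ → (2,19,-13)
river: ρ → (-13,7,8)
river: ρ → (8,9,-12)
river: ρ → (-12,15,5)
river: ρ → (5,15,-12)
river: ρ → (-12,9,8)
closes: descent 1, river 10
min |a| on river = 2

2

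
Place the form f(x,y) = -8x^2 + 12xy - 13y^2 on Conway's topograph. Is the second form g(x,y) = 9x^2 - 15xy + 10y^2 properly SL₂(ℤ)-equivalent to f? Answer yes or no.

D₁ = -272, D₂ = -135
discriminants differ ⇒ not SL₂(ℤ)-equivalent

no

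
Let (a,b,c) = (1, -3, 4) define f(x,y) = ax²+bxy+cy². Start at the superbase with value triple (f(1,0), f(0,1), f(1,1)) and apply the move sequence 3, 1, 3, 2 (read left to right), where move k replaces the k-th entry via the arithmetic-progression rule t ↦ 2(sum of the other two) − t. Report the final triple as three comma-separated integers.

start (1,4,2) = (f(1,0),f(0,1),f(1,1))
replace slot 3: 2·(1+4) − 2 = 8 → (1,4,8)
replace slot 1: 2·(4+8) − 1 = 23 → (23,4,8)
replace slot 3: 2·(23+4) − 8 = 46 → (23,4,46)
replace slot 2: 2·(23+46) − 4 = 134 → (23,134,46)

23,134,46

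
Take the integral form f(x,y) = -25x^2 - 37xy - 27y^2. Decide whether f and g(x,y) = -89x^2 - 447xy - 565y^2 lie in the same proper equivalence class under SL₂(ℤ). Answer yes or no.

D₁ = -1331, D₂ = -1331
f is negative-definite; reduce −f:
−f: translate: b→-13 (≡37 mod 50), so (25,37,27)→(25,-13,15)
−f: flip: (25,-13,15)→(15,13,25)
−f: reduced (well bottom): (15,13,25) with a≤c, −a<b≤a
flip sign back: reduced form of f is (-15,-13,-25)
g is negative-definite; reduce −g:
−g: translate: b→-87 (≡447 mod 178), so (89,447,565)→(89,-87,25)
−g: flip: (89,-87,25)→(25,87,89)
−g: translate: b→-13 (≡87 mod 50), so (25,87,89)→(25,-13,15)
−g: flip: (25,-13,15)→(15,13,25)
−g: reduced (well bottom): (15,13,25) with a≤c, −a<b≤a
flip sign back: reduced form of g is (-15,-13,-25)
reduced forms (-15, -13, -25) vs (-15, -13, -25) ⇒ equivalent

yes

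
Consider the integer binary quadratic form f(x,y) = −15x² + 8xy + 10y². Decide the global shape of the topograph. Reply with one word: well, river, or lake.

D = b²−4ac = 8² − 4·(-15)·10 = 664
D > 0 non-square ⇒ indefinite ⇒ periodic river

river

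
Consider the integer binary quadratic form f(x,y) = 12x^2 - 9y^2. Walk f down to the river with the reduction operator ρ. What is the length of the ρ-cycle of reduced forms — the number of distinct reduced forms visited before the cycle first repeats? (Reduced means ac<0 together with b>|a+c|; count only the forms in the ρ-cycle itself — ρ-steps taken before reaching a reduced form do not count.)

D = 432, ⌊√D⌋ = 20
descent: ρ → (-9,18,3)  [lands on river]
river: ρ → (3,18,-9)
ρ-cycle length = 2 (tail of 1 descent step not counted)

2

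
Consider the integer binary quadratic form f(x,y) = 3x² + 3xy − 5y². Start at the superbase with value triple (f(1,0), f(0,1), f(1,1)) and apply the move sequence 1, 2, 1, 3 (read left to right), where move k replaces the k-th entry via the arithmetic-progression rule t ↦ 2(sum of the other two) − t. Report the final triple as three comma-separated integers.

start (3,-5,1) = (f(1,0),f(0,1),f(1,1))
replace slot 1: 2·((-5)+1) − 3 = -11 → (-11,-5,1)
replace slot 2: 2·((-11)+1) − (-5) = -15 → (-11,-15,1)
replace slot 1: 2·((-15)+1) − (-11) = -17 → (-17,-15,1)
replace slot 3: 2·((-17)+(-15)) − 1 = -65 → (-17,-15,-65)

-17,-15,-65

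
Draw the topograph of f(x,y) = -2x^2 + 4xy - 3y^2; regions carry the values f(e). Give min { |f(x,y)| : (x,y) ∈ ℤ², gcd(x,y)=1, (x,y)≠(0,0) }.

translate: b→0 (≡-4 mod 4), so (2,-4,3)→(2,0,1)
flip: (2,0,1)→(1,0,2)
reduced (well bottom): (1,0,2) with a≤c, −a<b≤a
well minimum |f| = |-1| = 1 (negative-definite)

1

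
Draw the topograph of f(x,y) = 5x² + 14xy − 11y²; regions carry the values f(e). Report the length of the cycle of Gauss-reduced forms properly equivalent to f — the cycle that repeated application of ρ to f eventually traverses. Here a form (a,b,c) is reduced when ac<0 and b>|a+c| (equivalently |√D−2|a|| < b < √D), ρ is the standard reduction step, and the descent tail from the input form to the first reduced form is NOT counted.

D = 416, ⌊√D⌋ = 20
river: ρ → (-11,8,8)
river: ρ → (8,8,-11)
river: ρ → (-11,14,5)
river: ρ → (5,16,-8)
river: ρ → (-8,16,5)
river: ρ → (5,14,-11)
ρ-cycle length = 6 (tail of 0 descent steps not counted)

6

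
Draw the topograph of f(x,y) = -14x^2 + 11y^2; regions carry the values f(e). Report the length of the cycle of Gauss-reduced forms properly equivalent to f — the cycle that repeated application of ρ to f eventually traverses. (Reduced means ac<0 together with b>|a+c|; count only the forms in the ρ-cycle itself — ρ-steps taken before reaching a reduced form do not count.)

D = 616, ⌊√D⌋ = 24
descent: ρ → (11,22,-3)  [lands on river]
river: ρ → (-3,20,18)
river: ρ → (18,16,-5)
river: ρ → (-5,24,2)
river: ρ → (2,24,-5)
river: ρ → (-5,16,18)
river: ρ → (18,20,-3)
river: ρ → (-3,22,11)
ρ-cycle length = 8 (tail of 1 descent step not counted)

8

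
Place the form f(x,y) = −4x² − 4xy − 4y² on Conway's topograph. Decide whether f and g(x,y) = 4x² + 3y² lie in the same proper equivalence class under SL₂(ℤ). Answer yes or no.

D₁ = -48, D₂ = -48
f is negative-definite; reduce −f:
−f: reduced (well bottom): (4,4,4) with a≤c, −a<b≤a
flip sign back: reduced form of f is (-4,-4,-4)
g: flip: (4,0,3)→(3,0,4)
g: reduced (well bottom): (3,0,4) with a≤c, −a<b≤a
reduced forms (-4, -4, -4) vs (3, 0, 4) ⇒ inequivalent

no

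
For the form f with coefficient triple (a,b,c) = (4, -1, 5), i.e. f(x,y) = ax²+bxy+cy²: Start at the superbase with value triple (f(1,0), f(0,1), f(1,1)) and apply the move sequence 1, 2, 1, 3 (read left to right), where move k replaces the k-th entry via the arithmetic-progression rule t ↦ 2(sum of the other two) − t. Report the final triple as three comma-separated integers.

start (4,5,8) = (f(1,0),f(0,1),f(1,1))
replace slot 1: 2·(5+8) − 4 = 22 → (22,5,8)
replace slot 2: 2·(22+8) − 5 = 55 → (22,55,8)
replace slot 1: 2·(55+8) − 22 = 104 → (104,55,8)
replace slot 3: 2·(104+55) − 8 = 310 → (104,55,310)

104,55,310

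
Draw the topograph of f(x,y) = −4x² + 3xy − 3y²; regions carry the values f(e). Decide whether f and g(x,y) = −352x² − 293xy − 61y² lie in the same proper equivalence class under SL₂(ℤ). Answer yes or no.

D₁ = -39, D₂ = -39
f is negative-definite; reduce −f:
−f: flip: (4,-3,3)→(3,3,4)
−f: reduced (well bottom): (3,3,4) with a≤c, −a<b≤a
flip sign back: reduced form of f is (-3,-3,-4)
g is negative-definite; reduce −g:
−g: flip: (352,293,61)→(61,-293,352)
−g: translate: b→-49 (≡-293 mod 122), so (61,-293,352)→(61,-49,10)
−g: flip: (61,-49,10)→(10,49,61)
−g: translate: b→9 (≡49 mod 20), so (10,49,61)→(10,9,3)
−g: flip: (10,9,3)→(3,-9,10)
−g: translate: b→3 (≡-9 mod 6), so (3,-9,10)→(3,3,4)
−g: reduced (well bottom): (3,3,4) with a≤c, −a<b≤a
flip sign back: reduced form of g is (-3,-3,-4)
reduced forms (-3, -3, -4) vs (-3, -3, -4) ⇒ equivalent

yes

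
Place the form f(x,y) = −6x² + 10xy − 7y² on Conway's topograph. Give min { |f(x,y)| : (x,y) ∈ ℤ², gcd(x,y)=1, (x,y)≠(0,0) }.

translate: b→2 (≡-10 mod 12), so (6,-10,7)→(6,2,3)
flip: (6,2,3)→(3,-2,6)
reduced (well bottom): (3,-2,6) with a≤c, −a<b≤a
well minimum |f| = |-3| = 3 (negative-definite)

3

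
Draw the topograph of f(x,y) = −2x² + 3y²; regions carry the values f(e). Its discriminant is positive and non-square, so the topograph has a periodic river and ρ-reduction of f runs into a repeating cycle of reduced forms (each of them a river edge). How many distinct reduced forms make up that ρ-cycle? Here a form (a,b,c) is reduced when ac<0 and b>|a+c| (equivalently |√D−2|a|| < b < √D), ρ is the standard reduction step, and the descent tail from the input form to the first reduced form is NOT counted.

D = 24, ⌊√D⌋ = 4
descent: ρ → (3,0,-2)
descent: ρ → (-2,4,1)  [lands on river]
river: ρ → (1,4,-2)
ρ-cycle length = 2 (tail of 2 descent steps not counted)

2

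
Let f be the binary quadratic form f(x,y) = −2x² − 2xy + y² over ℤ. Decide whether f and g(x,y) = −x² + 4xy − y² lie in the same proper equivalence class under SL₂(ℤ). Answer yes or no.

D₁ = 12, D₂ = 12
river cycle of f (length 2): (1, 2, -2), (-2, 2, 1)
river cycle of g (length 2): (-1, 2, 2), (2, 2, -1)
cycles differ ⇒ inequivalent

no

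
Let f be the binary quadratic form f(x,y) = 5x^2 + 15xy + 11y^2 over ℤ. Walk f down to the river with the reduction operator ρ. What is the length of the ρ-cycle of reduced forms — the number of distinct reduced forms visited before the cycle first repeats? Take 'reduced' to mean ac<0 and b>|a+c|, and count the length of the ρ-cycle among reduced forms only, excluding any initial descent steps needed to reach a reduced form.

D = 5, ⌊√D⌋ = 2
descent: ρ → (11,7,1)
descent: ρ → (1,1,-1)  [lands on river]
river: ρ → (-1,1,1)
ρ-cycle length = 2 (tail of 2 descent steps not counted)

2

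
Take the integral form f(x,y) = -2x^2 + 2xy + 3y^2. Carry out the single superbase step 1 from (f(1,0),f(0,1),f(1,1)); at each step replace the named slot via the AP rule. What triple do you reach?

start (-2,3,3) = (f(1,0),f(0,1),f(1,1))
replace slot 1: 2·(3+3) − (-2) = 14 → (14,3,3)

14,3,3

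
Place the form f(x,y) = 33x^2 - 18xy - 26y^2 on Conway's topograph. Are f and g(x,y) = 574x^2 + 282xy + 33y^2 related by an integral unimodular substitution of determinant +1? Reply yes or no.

D₁ = 3756, D₂ = 3756
river cycle of f (length 14): (-26, 18, 33), (33, 48, -11), (-11, 40, 49), (49, 58, -2), (-2, 58, 49), (49, 40, -11), (-11, 48, 33), (33, 18, -26), (-26, 34, 25), (25, 16, -35), … (4 more)
river cycle of g (length 14): (33, 48, -11), (-11, 40, 49), (49, 58, -2), (-2, 58, 49), (49, 40, -11), (-11, 48, 33), (33, 18, -26), (-26, 34, 25), (25, 16, -35), (-35, 54, 6), … (4 more)
cycles coincide ⇒ equivalent

yes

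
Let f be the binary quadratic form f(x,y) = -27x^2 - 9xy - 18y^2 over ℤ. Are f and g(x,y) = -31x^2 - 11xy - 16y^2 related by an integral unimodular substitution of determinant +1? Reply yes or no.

D₁ = -1863, D₂ = -1863
f is negative-definite; reduce −f:
−f: flip: (27,9,18)→(18,-9,27)
−f: reduced (well bottom): (18,-9,27) with a≤c, −a<b≤a
flip sign back: reduced form of f is (-18,9,-27)
g is negative-definite; reduce −g:
−g: flip: (31,11,16)→(16,-11,31)
−g: reduced (well bottom): (16,-11,31) with a≤c, −a<b≤a
flip sign back: reduced form of g is (-16,11,-31)
reduced forms (-18, 9, -27) vs (-16, 11, -31) ⇒ inequivalent

no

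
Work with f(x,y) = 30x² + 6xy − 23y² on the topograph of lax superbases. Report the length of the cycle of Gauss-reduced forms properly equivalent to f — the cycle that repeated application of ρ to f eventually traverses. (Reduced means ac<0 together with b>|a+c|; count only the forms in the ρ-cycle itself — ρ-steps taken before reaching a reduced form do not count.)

D = 2796, ⌊√D⌋ = 52
descent: ρ → (-23,40,13)  [lands on river]
river: ρ → (13,38,-26)
river: ρ → (-26,14,25)
river: ρ → (25,36,-15)
river: ρ → (-15,24,37)
river: ρ → (37,50,-2)
river: ρ → (-2,50,37)
river: ρ → (37,24,-15)
river: ρ → (-15,36,25)
river: ρ → (25,14,-26)
river: ρ → (-26,38,13)
river: ρ → (13,40,-23)
river: ρ → (-23,52,1)
river: ρ → (1,52,-23)
ρ-cycle length = 14 (tail of 1 descent step not counted)

14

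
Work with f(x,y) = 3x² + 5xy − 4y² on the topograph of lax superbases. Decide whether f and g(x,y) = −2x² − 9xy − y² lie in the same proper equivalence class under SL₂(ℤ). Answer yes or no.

D₁ = 73, D₂ = 73
river cycle of f (length 18): (-4, 3, 4), (4, 5, -3), (-3, 7, 2), (2, 5, -6), (-6, 7, 1), (1, 7, -6), (-6, 5, 2), (2, 7, -3), (-3, 5, 4), (4, 3, -4), … (8 more)
river cycle of g (length 18): (-1, 7, 6), (6, 5, -2), (-2, 7, 3), (3, 5, -4), (-4, 3, 4), (4, 5, -3), (-3, 7, 2), (2, 5, -6), (-6, 7, 1), (1, 7, -6), … (8 more)
cycles coincide ⇒ equivalent

yes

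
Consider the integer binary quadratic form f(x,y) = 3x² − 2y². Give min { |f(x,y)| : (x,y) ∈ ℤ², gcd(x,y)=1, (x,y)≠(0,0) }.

descent: ρ → (-2,4,1)  [lands on river]
river: ρ → (1,4,-2)
closes: descent 1, river 2
min |a| on river = 1

1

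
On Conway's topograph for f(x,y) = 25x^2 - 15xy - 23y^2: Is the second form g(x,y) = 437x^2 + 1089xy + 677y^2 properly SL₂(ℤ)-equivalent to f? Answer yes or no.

D₁ = 2525, D₂ = 2525
river cycle of f (length 8): (-23, 15, 25), (25, 35, -13), (-13, 43, 13), (13, 35, -25), (-25, 15, 23), (23, 31, -17), (-17, 37, 17), (17, 31, -23)
river cycle of g (length 8): (25, 35, -13), (-13, 43, 13), (13, 35, -25), (-25, 15, 23), (23, 31, -17), (-17, 37, 17), (17, 31, -23), (-23, 15, 25)
cycles coincide ⇒ equivalent

yes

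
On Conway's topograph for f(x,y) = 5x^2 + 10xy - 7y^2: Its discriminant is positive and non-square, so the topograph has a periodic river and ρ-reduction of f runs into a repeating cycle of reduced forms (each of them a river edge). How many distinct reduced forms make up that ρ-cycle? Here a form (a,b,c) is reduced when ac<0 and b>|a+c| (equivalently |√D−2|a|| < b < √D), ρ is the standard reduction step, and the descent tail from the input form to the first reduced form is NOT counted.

D = 240, ⌊√D⌋ = 15
river: ρ → (-7,4,8)
river: ρ → (8,12,-3)
river: ρ → (-3,12,8)
river: ρ → (8,4,-7)
river: ρ → (-7,10,5)
river: ρ → (5,10,-7)
ρ-cycle length = 6 (tail of 0 descent steps not counted)

6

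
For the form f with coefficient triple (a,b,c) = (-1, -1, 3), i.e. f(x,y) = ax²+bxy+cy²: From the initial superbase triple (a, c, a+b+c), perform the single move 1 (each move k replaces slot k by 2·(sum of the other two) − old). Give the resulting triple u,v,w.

start (-1,3,1) = (f(1,0),f(0,1),f(1,1))
replace slot 1: 2·(3+1) − (-1) = 9 → (9,3,1)

9,3,1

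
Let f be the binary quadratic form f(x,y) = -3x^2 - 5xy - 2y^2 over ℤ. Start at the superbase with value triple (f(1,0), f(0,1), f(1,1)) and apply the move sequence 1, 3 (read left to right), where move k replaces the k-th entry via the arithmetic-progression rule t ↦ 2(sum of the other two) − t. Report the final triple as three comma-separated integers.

start (-3,-2,-10) = (f(1,0),f(0,1),f(1,1))
replace slot 1: 2·((-2)+(-10)) − (-3) = -21 → (-21,-2,-10)
replace slot 3: 2·((-21)+(-2)) − (-10) = -36 → (-21,-2,-36)

-21,-2,-36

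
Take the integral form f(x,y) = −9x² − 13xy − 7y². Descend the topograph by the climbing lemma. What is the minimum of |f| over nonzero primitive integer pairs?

translate: b→-5 (≡13 mod 18), so (9,13,7)→(9,-5,3)
flip: (9,-5,3)→(3,5,9)
translate: b→-1 (≡5 mod 6), so (3,5,9)→(3,-1,7)
reduced (well bottom): (3,-1,7) with a≤c, −a<b≤a
well minimum |f| = |-3| = 3 (negative-definite)

3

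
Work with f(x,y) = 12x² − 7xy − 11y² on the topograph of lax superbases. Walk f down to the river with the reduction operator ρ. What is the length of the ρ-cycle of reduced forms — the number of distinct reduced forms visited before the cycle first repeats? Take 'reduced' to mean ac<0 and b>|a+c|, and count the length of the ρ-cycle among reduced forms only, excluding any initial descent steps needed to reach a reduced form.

D = 577, ⌊√D⌋ = 24
descent: ρ → (-11,7,12)  [lands on river]
river: ρ → (12,17,-6)
river: ρ → (-6,19,9)
river: ρ → (9,17,-8)
river: ρ → (-8,15,11)
river: ρ → (11,7,-12)
river: ρ → (-12,17,6)
river: ρ → (6,19,-9)
river: ρ → (-9,17,8)
river: ρ → (8,15,-11)
ρ-cycle length = 10 (tail of 1 descent step not counted)

10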